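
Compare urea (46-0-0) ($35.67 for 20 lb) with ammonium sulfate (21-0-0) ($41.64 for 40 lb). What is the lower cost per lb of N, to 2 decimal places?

urea: N per bag = 20 × 46% = 9.2 lb; cost = 35.67 / 9.2 = $3.8772/lb N.
ammonium sulfate: N per bag = 40 × 21% = 8.4 lb; cost = 41.64 / 8.4 = $4.9571/lb N.
urea is cheaper.

$3.88 per lb N (urea)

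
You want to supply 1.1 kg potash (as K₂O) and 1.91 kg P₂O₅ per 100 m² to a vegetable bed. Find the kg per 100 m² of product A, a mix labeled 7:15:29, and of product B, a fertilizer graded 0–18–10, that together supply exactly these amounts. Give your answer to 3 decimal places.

With a, b = kg per 100 m² of product A and product B:
K₂O: 0.29·a + 0.1·b = 1.1
P₂O₅: 0.15·a + 0.18·b = 1.91
Eliminate a: (row1) − 0.29/0.15·(row2) → -0.248·b = -2.59267, so b = 10.4543.
Back-substitute: a = (1.1 − 0.1·10.4543) / 0.29 = 0.188172.

0.188 kg product A, 10.454 kg product B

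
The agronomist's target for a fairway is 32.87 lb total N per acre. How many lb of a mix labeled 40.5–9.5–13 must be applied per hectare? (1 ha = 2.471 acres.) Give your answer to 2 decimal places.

200.55 lb of product per hectare

Product per acre = 32.87 / 40.5% = 81.1605 lb.
Convert to per hectare: 81.1605 × 2.471 = 200.548 lb.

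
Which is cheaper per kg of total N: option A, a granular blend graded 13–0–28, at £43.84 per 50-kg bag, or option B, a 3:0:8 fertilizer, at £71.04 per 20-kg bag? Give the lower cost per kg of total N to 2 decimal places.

£6.74 per kg N (option A)

option A: N per bag = 50 × 13% = 6.5 kg; cost = 43.84 / 6.5 = £6.7446/kg N.
option B: N per bag = 20 × 3% = 0.6 kg; cost = 71.04 / 0.6 = £118.4000/kg N.
option A is cheaper.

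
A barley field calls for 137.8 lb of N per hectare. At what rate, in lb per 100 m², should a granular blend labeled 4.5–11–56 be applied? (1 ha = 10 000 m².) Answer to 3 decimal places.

30.622 lb of product per hundred sq m

Product per hectare = 137.8 / 4.5% = 3062.22 lb.
Convert to per 100 m²: 3062.22 × 0.01 = 30.6222 lb.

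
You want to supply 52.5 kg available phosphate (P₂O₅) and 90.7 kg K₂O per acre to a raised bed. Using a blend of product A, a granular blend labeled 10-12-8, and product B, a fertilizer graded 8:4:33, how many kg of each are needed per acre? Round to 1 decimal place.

With a, b = kg per acre of product A and product B:
P₂O₅: 0.12·a + 0.04·b = 52.5
K₂O: 0.08·a + 0.33·b = 90.7
From row1: a = (52.5 − 0.04·b) / 0.12.
Into row2: 0.08·(52.5 − 0.04·b)/0.12 + 0.33·b = 90.7 → b = 183.626, a = 376.291.

376.3 kg product A, 183.6 kg product B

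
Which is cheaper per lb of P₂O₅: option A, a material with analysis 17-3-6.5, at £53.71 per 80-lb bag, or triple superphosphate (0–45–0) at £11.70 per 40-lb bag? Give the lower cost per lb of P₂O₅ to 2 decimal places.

£0.65 per lb P₂O₅ (triple superphosphate)

option A: P₂O₅ per bag = 80 × 3% = 2.4 lb; cost = 53.71 / 2.4 = £22.3792/lb P₂O₅.
triple superphosphate: P₂O₅ per bag = 40 × 45% = 18 lb; cost = 11.70 / 18 = £0.6500/lb P₂O₅.
triple superphosphate is cheaper.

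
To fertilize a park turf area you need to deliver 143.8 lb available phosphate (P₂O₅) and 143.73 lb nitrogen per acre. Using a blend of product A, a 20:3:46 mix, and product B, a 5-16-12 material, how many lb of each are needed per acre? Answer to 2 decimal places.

518.26 lb product A, 801.58 lb product B

With a, b = lb per acre of product A and product B:
P₂O₅: 0.03·a + 0.16·b = 143.8
N: 0.2·a + 0.05·b = 143.73
Eliminate b: (row1) − 0.16/0.05·(row2) → -0.61·a = -316.136, so a = 518.256.
Then b = (143.73 − 0.2·518.256) / 0.05 = 801.577.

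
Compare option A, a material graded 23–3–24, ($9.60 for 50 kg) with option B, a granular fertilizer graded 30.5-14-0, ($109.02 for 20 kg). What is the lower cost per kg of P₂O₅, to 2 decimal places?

$6.40 per kg P₂O₅ (option A)

option A: P₂O₅ per bag = 50 × 3% = 1.5 kg; cost = 9.60 / 1.5 = $6.4000/kg P₂O₅.
option B: P₂O₅ per bag = 20 × 14% = 2.8 kg; cost = 109.02 / 2.8 = $38.9357/kg P₂O₅.
option A is cheaper.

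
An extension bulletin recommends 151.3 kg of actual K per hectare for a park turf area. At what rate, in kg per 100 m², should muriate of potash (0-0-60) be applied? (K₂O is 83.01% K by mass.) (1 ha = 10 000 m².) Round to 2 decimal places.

3.04 kg of product per hundred sq m

As K₂O: 151.3 / 0.8301 = 182.267 kg per hectare.
Product per hectare = 182.267 / 60% = 303.779 kg.
Convert to per 100 m²: 303.779 × 0.01 = 3.03779 kg.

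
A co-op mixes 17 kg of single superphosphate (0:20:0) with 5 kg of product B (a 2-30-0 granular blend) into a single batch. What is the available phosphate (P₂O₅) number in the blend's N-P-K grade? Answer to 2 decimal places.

Total mass = 17 + 5 = 22 kg.
P₂O₅ mass = 20%×17 + 30%×5 = 4.9 kg.
% P₂O₅ = 4.9 / 22 = 22.2727%.

22.27% P₂O₅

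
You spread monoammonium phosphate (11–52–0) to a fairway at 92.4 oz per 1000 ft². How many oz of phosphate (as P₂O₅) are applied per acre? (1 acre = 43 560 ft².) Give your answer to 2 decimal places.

2092.97 oz P₂O₅ per acre

P₂O₅ per 1000 ft² = 92.4 × 52% = 48.048 oz.
Convert to per acre: 48.048 × 43.56 = 2092.971 oz.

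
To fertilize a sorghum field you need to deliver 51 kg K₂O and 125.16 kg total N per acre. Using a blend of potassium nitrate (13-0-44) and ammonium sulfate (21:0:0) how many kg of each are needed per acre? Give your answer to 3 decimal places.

115.909 kg potassium nitrate, 524.247 kg ammonium sulfate

Per-acre balance (a = potassium nitrate, b = ammonium sulfate):
K₂O: 0.44·a + 0·b = 51
N: 0.13·a + 0.21·b = 125.16
Eliminate a: (row1) − 0.44/0.13·(row2) → -0.710769·b = -372.618, so b = 524.2468.
Back-substitute: a = (51 − 0·524.2468) / 0.44 = 115.9091.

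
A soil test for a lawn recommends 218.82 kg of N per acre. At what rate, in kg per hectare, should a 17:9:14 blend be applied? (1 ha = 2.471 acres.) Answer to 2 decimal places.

Product per acre = 218.82 / 17% = 1287.18 kg.
Convert to per hectare: 1287.18 × 2.471 = 3180.613 kg.

3180.61 kg of product per hectare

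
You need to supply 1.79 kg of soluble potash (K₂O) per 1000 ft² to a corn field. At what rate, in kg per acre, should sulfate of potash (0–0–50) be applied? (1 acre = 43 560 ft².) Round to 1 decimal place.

155.9 kg of product per acre

Product per 1000 ft² = 1.79 / 50% = 3.58 kg.
Convert to per acre: 3.58 × 43.56 = 155.945 kg.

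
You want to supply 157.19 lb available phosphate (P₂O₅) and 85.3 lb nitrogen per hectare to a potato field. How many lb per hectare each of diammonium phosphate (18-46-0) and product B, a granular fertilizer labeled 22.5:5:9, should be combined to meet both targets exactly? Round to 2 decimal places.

329.13 lb diammonium phosphate, 115.81 lb product B

Per-hectare balance (a = diammonium phosphate, b = product B):
P₂O₅: 0.46·a + 0.05·b = 157.19
N: 0.18·a + 0.225·b = 85.3
Eliminate b: (row1) − 0.05/0.225·(row2) → 0.42·a = 138.234, so a = 329.1296.
Then b = (85.3 − 0.18·329.1296) / 0.225 = 115.807.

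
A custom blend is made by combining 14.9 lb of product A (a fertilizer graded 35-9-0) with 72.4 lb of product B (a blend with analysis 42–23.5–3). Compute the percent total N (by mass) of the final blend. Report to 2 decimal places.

40.81% N

Total mass = 14.9 + 72.4 = 87.3 lb.
N mass = 35%×14.9 + 42%×72.4 = 35.623 lb.
% N = 35.623 / 87.3 = 40.8053%.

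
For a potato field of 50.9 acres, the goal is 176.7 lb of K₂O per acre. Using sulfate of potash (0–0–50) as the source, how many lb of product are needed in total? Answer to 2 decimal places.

Product per acre = 176.7 / 50% = 353.4 lb.
Total product = 353.4 × 50.9 = 17988.06 lb.

17988.06 lb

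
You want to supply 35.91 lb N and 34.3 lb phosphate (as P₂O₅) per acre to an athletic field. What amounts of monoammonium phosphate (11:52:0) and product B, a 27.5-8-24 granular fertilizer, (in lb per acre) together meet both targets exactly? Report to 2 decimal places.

With a, b = lb per acre of monoammonium phosphate and product B:
N: 0.11·a + 0.275·b = 35.91
P₂O₅: 0.52·a + 0.08·b = 34.3
Eliminate b: (row1) − 0.275/0.08·(row2) → -1.6775·a = -81.9962, so a = 48.88003.
Then b = (34.3 − 0.52·48.88003) / 0.08 = 111.0298.

48.88 lb monoammonium phosphate, 111.03 lb product B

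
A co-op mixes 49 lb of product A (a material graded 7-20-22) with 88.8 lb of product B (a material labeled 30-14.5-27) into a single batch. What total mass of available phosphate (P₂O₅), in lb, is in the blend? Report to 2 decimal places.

P₂O₅ mass = 20%×49 + 14.5%×88.8 = 22.676 lb.

22.68 lb P₂O₅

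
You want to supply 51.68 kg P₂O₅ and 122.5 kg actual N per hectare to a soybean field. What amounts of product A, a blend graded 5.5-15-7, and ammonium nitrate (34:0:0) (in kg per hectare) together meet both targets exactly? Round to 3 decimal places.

Per-hectare balance (a = product A, b = ammonium nitrate):
P₂O₅: 0.15·a + 0·b = 51.68
N: 0.055·a + 0.34·b = 122.5
Eliminate b: (row1) − 0/0.34·(row2) → 0.15·a = 51.68, so a = 344.5333.
Then b = (122.5 − 0.055·344.5333) / 0.34 = 304.5608.

344.533 kg product A, 304.561 kg ammonium nitrate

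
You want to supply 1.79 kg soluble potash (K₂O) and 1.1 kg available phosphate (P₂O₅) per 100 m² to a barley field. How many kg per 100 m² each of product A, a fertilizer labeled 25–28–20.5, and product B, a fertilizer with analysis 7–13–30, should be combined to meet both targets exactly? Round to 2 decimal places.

With a, b = kg per 100 m² of product A and product B:
K₂O: 0.205·a + 0.3·b = 1.79
P₂O₅: 0.28·a + 0.13·b = 1.1
From row1: a = (1.79 − 0.3·b) / 0.205.
Into row2: 0.28·(1.79 − 0.3·b)/0.205 + 0.13·b = 1.1 → b = 4.80732, a = 1.6966.

1.70 kg product A, 4.81 kg product B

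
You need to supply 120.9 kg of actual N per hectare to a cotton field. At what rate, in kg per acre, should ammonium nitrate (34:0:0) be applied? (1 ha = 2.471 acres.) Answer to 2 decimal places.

Product per hectare = 120.9 / 34% = 355.588 kg.
Convert to per acre: 355.588 × 0.404694 = 143.9046 kg.

143.90 kg of product per acre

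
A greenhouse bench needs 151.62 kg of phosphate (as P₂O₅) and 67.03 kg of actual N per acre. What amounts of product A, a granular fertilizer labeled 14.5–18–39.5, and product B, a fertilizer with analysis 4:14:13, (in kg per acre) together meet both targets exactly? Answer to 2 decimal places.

With a, b = kg per acre of product A and product B:
P₂O₅: 0.18·a + 0.14·b = 151.62
N: 0.145·a + 0.04·b = 67.03
Eliminate b: (row1) − 0.14/0.04·(row2) → -0.3275·a = -82.985, so a = 253.389.
Then b = (67.03 − 0.145·253.389) / 0.04 = 757.214.

253.39 kg product A, 757.21 kg product B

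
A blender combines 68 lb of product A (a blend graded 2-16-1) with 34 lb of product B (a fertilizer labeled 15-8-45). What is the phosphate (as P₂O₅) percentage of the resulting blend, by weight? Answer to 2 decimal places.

Total mass = 68 + 34 = 102 lb.
P₂O₅ mass = 16%×68 + 8%×34 = 13.6 lb.
% P₂O₅ = 13.6 / 102 = 13.3333%.

13.33% P₂O₅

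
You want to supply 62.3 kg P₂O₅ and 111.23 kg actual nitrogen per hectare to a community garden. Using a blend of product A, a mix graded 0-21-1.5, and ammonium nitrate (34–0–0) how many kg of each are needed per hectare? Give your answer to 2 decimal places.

296.67 kg product A, 327.15 kg ammonium nitrate

Per-hectare balance (a = product A, b = ammonium nitrate):
P₂O₅: 0.21·a + 0·b = 62.3
N: 0·a + 0.34·b = 111.23
Solving simultaneously: a = 296.667, b = 327.147.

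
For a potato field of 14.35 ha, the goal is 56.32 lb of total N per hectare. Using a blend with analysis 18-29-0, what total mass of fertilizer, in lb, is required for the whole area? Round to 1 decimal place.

4490.0 lb

Product per hectare = 56.32 / 18% = 312.889 lb.
Total product = 312.889 × 14.35 = 4489.96 lb.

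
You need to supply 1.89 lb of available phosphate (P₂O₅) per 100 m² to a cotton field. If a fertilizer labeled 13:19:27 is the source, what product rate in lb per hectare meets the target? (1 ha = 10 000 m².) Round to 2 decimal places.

994.74 lb of product per hectare

Product per 100 m² = 1.89 / 19% = 9.94737 lb.
Convert to per hectare: 9.94737 × 100 = 994.737 lb.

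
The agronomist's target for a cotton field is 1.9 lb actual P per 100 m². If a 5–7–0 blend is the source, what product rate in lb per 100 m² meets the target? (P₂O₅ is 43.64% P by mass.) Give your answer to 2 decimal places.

62.20 lb of product per hundred sq m

As P₂O₅: 1.9 / 0.4364 = 4.3538 lb per 100 m².
Product per 100 m² = 4.3538 / 7% = 62.1972 lb.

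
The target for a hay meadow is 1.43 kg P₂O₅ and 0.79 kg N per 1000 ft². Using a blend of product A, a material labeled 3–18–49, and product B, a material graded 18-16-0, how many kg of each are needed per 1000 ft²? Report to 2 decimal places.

Per-1000 ft² balance (a = product A, b = product B):
P₂O₅: 0.18·a + 0.16·b = 1.43
N: 0.03·a + 0.18·b = 0.79
Eliminate b: (row1) − 0.16/0.18·(row2) → 0.153333·a = 0.727778, so a = 4.74638.
Then b = (0.79 − 0.03·4.74638) / 0.18 = 3.59783.

4.75 kg product A, 3.60 kg product B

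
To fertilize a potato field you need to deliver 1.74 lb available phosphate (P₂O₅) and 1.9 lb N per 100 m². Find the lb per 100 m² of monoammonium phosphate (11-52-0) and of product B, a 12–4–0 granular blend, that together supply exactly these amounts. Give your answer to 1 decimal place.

Per-100 m² balance (a = monoammonium phosphate, b = product B):
P₂O₅: 0.52·a + 0.04·b = 1.74
N: 0.11·a + 0.12·b = 1.9
Solving simultaneously: a = 2.28966, b = 13.7345.

2.3 lb monoammonium phosphate, 13.7 lb product B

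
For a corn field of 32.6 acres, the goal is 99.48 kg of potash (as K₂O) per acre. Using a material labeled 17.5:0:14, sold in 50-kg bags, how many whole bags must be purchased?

Product per acre = 99.48 / 14% = 710.571 kg.
Total product = 710.571 × 32.6 = 23164.6 kg.
Bags = ⌈23164.6 / 50⌉ = 464.

464 bags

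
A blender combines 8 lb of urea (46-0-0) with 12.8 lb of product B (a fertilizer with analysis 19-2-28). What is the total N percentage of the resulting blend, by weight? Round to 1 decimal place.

Total mass = 8 + 12.8 = 20.8 lb.
N mass = 46%×8 + 19%×12.8 = 6.112 lb.
% N = 6.112 / 20.8 = 29.3846%.

29.4% N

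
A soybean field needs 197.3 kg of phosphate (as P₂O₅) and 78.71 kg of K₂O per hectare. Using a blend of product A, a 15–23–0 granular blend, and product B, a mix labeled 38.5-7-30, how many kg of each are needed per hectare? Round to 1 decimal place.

With a, b = kg per hectare of product A and product B:
P₂O₅: 0.23·a + 0.07·b = 197.3
K₂O: 0·a + 0.3·b = 78.71
Solving simultaneously: a = 777.975, b = 262.367.

778.0 kg product A, 262.4 kg product B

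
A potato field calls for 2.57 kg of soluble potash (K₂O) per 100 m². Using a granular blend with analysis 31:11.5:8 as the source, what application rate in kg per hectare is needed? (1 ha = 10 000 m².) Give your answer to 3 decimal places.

3212.500 kg of product per hectare

Product per 100 m² = 2.57 / 8% = 32.125 kg.
Convert to per hectare: 32.125 × 100 = 3212.5 kg.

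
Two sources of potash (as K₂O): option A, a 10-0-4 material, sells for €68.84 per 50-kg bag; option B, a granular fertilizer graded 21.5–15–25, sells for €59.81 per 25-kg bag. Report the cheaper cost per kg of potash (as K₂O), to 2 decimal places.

€9.57 per kg K₂O (option B)

option A: K₂O per bag = 50 × 4% = 2 kg; cost = 68.84 / 2 = €34.4200/kg K₂O.
option B: K₂O per bag = 25 × 25% = 6.25 kg; cost = 59.81 / 6.25 = €9.5696/kg K₂O.
option B is cheaper.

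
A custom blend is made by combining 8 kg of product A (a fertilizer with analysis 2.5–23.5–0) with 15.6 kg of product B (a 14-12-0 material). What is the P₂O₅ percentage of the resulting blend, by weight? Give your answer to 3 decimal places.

Total mass = 8 + 15.6 = 23.6 kg.
P₂O₅ mass = 23.5%×8 + 12%×15.6 = 3.752 kg.
% P₂O₅ = 3.752 / 23.6 = 15.8983%.

15.898% P₂O₅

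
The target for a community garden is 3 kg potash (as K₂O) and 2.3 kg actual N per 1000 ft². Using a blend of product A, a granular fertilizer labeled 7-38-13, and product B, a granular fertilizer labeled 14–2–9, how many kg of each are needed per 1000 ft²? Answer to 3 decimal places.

17.899 kg product A, 7.479 kg product B

Let a = kg of product A, b = kg of product B (per 1000 ft²).
K₂O: 0.13·a + 0.09·b = 3
N: 0.07·a + 0.14·b = 2.3
Eliminate a: (row1) − 0.13/0.07·(row2) → -0.17·b = -1.27143, so b = 7.47899.
Back-substitute: a = (3 − 0.09·7.47899) / 0.13 = 17.8992.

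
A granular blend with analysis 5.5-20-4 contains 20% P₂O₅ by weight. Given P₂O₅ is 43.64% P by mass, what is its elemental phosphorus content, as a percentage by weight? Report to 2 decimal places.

8.73% P

%P = 20 × 0.4364 = 8.728%.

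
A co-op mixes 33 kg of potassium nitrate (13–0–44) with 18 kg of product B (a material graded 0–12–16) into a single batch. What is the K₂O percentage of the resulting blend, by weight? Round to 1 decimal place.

34.1% K₂O

Total mass = 33 + 18 = 51 kg.
K₂O mass = 44%×33 + 16%×18 = 17.4 kg.
% K₂O = 17.4 / 51 = 34.1176%.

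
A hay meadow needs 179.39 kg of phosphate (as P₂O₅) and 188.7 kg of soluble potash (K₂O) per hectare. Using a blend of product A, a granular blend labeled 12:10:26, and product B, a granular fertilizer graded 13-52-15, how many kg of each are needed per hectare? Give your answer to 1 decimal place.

Let a = kg of product A, b = kg of product B (per hectare).
P₂O₅: 0.1·a + 0.52·b = 179.39
K₂O: 0.26·a + 0.15·b = 188.7
From row1: a = (179.39 − 0.52·b) / 0.1.
Into row2: 0.26·(179.39 − 0.52·b)/0.1 + 0.15·b = 188.7 → b = 231.043, a = 592.475.

592.5 kg product A, 231.0 kg product B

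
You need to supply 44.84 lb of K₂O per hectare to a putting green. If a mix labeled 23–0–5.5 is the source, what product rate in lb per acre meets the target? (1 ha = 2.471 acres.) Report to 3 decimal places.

Product per hectare = 44.84 / 5.5% = 815.273 lb.
Convert to per acre: 815.273 × 0.404694 = 329.9364 lb.

329.936 lb of product per acre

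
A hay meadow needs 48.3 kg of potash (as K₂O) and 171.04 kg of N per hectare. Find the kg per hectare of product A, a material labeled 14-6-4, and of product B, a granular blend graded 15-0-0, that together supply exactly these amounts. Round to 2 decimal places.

1207.50 kg product A, 13.27 kg product B

Per-hectare balance (a = product A, b = product B):
K₂O: 0.04·a + 0·b = 48.3
N: 0.14·a + 0.15·b = 171.04
Eliminate a: (row1) − 0.04/0.14·(row2) → -0.0428571·b = -0.568571, so b = 13.2667.
Back-substitute: a = (48.3 − 0·13.2667) / 0.04 = 1207.5.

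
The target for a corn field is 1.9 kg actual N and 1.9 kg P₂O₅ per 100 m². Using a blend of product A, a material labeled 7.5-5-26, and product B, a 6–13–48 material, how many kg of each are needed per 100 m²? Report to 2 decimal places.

19.70 kg product A, 7.04 kg product B

Per-100 m² balance (a = product A, b = product B):
N: 0.075·a + 0.06·b = 1.9
P₂O₅: 0.05·a + 0.13·b = 1.9
Eliminate b: (row1) − 0.06/0.13·(row2) → 0.0519231·a = 1.02308, so a = 19.7037.
Then b = (1.9 − 0.05·19.7037) / 0.13 = 7.03704.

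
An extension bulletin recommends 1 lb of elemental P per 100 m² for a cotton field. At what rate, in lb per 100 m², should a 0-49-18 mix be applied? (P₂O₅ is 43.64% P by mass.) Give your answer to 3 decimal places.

As P₂O₅: 1 / 0.4364 = 2.29148 lb per 100 m².
Product per 100 m² = 2.29148 / 49% = 4.67648 lb.

4.676 lb of product per hundred sq m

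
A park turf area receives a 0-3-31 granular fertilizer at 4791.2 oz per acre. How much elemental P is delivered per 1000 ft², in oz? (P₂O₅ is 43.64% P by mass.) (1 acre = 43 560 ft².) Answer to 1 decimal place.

P₂O₅ per acre = 4791.2 × 3% = 143.736 oz.
Elemental P = 143.736 × 0.4364 = 62.7264 oz per acre.
Convert to per 1000 ft²: 62.7264 × 0.0229568 = 1.44 oz.

1.4 oz P per thousand sq ft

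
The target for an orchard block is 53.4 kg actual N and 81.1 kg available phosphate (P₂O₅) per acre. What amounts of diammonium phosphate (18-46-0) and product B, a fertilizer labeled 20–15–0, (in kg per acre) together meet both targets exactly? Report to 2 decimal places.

126.31 kg diammonium phosphate, 153.32 kg product B

Per-acre balance (a = diammonium phosphate, b = product B):
N: 0.18·a + 0.2·b = 53.4
P₂O₅: 0.46·a + 0.15·b = 81.1
Solving simultaneously: a = 126.308, b = 153.323.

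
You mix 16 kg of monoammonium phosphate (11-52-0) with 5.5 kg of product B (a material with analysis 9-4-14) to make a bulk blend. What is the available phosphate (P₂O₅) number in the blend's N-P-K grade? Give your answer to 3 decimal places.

Total mass = 16 + 5.5 = 21.5 kg.
P₂O₅ mass = 52%×16 + 4%×5.5 = 8.54 kg.
% P₂O₅ = 8.54 / 21.5 = 39.7209%.

39.721% P₂O₅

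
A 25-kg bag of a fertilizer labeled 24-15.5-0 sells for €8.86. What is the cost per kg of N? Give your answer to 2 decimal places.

€1.48 per kg N

N in bag = 25 × 24% = 6 kg.
Cost per kg N = €8.86 / 6 = €1.4767.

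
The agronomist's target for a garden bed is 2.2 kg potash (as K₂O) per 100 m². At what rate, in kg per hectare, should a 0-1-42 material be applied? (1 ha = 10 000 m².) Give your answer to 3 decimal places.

523.810 kg of product per hectare

Product per 100 m² = 2.2 / 42% = 5.2381 kg.
Convert to per hectare: 5.2381 × 100 = 523.8095 kg.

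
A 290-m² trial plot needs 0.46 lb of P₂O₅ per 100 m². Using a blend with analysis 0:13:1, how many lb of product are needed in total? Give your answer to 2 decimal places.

10.26 lb

Product per 100 m² = 0.46 / 13% = 3.53846 lb.
Total product = 3.53846 × 290 / 100 = 10.2615 lb.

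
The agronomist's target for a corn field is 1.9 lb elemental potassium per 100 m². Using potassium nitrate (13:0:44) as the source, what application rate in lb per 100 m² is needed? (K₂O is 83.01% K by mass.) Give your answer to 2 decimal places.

5.20 lb of product per hundred sq m

As K₂O: 1.9 / 0.8301 = 2.28888 lb per 100 m².
Product per 100 m² = 2.28888 / 44% = 5.202 lb.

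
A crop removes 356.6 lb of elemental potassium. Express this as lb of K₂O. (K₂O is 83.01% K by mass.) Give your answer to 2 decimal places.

K₂O = 356.6 / 0.8301 = 429.587 lb.

429.59 lb K₂O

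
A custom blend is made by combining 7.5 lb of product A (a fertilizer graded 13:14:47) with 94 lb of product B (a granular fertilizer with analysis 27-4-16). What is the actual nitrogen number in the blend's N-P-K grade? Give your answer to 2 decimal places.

Total mass = 7.5 + 94 = 101.5 lb.
N mass = 13%×7.5 + 27%×94 = 26.355 lb.
% N = 26.355 / 101.5 = 25.9655%.

25.97% N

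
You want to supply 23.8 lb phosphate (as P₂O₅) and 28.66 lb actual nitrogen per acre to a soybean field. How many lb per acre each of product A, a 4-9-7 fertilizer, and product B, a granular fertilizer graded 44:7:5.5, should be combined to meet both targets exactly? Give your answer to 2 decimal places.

230.05 lb product A, 44.22 lb product B

Per-acre balance (a = product A, b = product B):
P₂O₅: 0.09·a + 0.07·b = 23.8
N: 0.04·a + 0.44·b = 28.66
From row1: a = (23.8 − 0.07·b) / 0.09.
Into row2: 0.04·(23.8 − 0.07·b)/0.09 + 0.44·b = 28.66 → b = 44.2228, a = 230.049.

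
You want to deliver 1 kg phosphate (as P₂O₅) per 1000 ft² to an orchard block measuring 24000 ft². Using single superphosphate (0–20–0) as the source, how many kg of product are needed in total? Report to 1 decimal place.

Product per 1000 ft² = 1 / 20% = 5 kg.
Total product = 5 × 24000 / 1000 = 120 kg.

120.0 kg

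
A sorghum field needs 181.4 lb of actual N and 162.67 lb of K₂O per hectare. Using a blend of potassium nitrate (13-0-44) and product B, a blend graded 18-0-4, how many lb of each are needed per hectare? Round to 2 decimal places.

297.63 lb potassium nitrate, 792.82 lb product B

Let a = lb of potassium nitrate, b = lb of product B (per hectare).
N: 0.13·a + 0.18·b = 181.4
K₂O: 0.44·a + 0.04·b = 162.67
Solving simultaneously: a = 297.6297, b = 792.823.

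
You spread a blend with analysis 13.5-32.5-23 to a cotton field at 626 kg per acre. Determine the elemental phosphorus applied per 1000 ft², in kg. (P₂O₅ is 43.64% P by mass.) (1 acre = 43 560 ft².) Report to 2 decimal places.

2.04 kg P per thousand sq ft

P₂O₅ per acre = 626 × 32.5% = 203.45 kg.
Elemental P = 203.45 × 0.4364 = 88.7856 kg per acre.
Convert to per 1000 ft²: 88.7856 × 0.0229568 = 2.03824 kg.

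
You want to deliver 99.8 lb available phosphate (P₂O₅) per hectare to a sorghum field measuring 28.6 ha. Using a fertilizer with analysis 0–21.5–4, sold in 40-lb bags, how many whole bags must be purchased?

332 bags

Product per hectare = 99.8 / 21.5% = 464.186 lb.
Total product = 464.186 × 28.6 = 13275.7 lb.
Bags = ⌈13275.7 / 40⌉ = 332.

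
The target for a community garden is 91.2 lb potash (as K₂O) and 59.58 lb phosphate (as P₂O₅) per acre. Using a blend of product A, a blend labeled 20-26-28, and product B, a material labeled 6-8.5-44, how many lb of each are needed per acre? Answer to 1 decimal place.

Per-acre balance (a = product A, b = product B):
K₂O: 0.28·a + 0.44·b = 91.2
P₂O₅: 0.26·a + 0.085·b = 59.58
Solving simultaneously: a = 203.788, b = 77.5894.

203.8 lb product A, 77.6 lb product B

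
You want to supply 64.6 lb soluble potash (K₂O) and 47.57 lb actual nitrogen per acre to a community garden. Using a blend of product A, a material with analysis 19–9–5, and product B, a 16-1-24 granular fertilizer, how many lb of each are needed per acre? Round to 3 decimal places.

28.745 lb product A, 263.178 lb product B

Per-acre balance (a = product A, b = product B):
K₂O: 0.05·a + 0.24·b = 64.6
N: 0.19·a + 0.16·b = 47.57
Eliminate a: (row1) − 0.05/0.19·(row2) → 0.197895·b = 52.0816, so b = 263.1782.
Back-substitute: a = (64.6 − 0.24·263.1782) / 0.05 = 28.7447.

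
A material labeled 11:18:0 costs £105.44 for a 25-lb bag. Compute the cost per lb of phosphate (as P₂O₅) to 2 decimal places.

P₂O₅ in bag = 25 × 18% = 4.5 lb.
Cost per lb P₂O₅ = £105.44 / 4.5 = £23.4311.

£23.43 per lb P₂O₅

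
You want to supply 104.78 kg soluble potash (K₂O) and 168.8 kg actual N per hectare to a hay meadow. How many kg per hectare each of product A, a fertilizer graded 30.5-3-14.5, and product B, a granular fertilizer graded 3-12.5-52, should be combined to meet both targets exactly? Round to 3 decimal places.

Let a = kg of product A, b = kg of product B (per hectare).
K₂O: 0.145·a + 0.52·b = 104.78
N: 0.305·a + 0.03·b = 168.8
From row1: a = (104.78 − 0.52·b) / 0.145.
Into row2: 0.305·(104.78 − 0.52·b)/0.145 + 0.03·b = 168.8 → b = 48.50502, a = 548.6716.

548.672 kg product A, 48.505 kg product B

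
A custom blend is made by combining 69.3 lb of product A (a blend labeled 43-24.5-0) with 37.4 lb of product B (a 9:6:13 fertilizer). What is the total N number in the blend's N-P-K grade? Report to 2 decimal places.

Total mass = 69.3 + 37.4 = 106.7 lb.
N mass = 43%×69.3 + 9%×37.4 = 33.165 lb.
% N = 33.165 / 106.7 = 31.0825%.

31.08% N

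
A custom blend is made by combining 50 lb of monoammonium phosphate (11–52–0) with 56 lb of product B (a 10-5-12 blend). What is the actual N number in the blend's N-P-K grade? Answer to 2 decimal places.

Total mass = 50 + 56 = 106 lb.
N mass = 11%×50 + 10%×56 = 11.1 lb.
% N = 11.1 / 106 = 10.4717%.

10.47% N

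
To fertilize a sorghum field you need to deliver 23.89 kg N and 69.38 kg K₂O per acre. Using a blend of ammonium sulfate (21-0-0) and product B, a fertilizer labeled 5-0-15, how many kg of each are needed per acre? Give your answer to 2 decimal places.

Let a = kg of ammonium sulfate, b = kg of product B (per acre).
N: 0.21·a + 0.05·b = 23.89
K₂O: 0·a + 0.15·b = 69.38
Solving simultaneously: a = 3.63492, b = 462.533.

3.63 kg ammonium sulfate, 462.53 kg product B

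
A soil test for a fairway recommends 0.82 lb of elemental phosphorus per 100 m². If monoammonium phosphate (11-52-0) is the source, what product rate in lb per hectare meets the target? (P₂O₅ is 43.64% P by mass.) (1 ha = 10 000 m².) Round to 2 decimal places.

361.35 lb of product per hectare

As P₂O₅: 0.82 / 0.4364 = 1.87901 lb per 100 m².
Product per 100 m² = 1.87901 / 52% = 3.61348 lb.
Convert to per hectare: 3.61348 × 100 = 361.348 lb.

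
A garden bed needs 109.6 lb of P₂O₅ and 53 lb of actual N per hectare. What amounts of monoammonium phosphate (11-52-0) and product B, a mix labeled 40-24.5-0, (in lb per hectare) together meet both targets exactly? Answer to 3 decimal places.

Let a = lb of monoammonium phosphate, b = lb of product B (per hectare).
P₂O₅: 0.52·a + 0.245·b = 109.6
N: 0.11·a + 0.4·b = 53
Eliminate a: (row1) − 0.52/0.11·(row2) → -1.64591·b = -140.945, so b = 85.6338.
Back-substitute: a = (109.6 − 0.245·85.6338) / 0.52 = 170.4225.

170.423 lb monoammonium phosphate, 85.634 lb product B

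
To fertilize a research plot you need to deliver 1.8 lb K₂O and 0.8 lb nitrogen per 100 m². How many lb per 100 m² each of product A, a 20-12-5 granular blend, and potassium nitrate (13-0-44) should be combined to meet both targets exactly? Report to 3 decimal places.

1.448 lb product A, 3.926 lb potassium nitrate

With a, b = lb per 100 m² of product A and potassium nitrate:
K₂O: 0.05·a + 0.44·b = 1.8
N: 0.2·a + 0.13·b = 0.8
Eliminate a: (row1) − 0.05/0.2·(row2) → 0.4075·b = 1.6, so b = 3.92638.
Back-substitute: a = (1.8 − 0.44·3.92638) / 0.05 = 1.44785.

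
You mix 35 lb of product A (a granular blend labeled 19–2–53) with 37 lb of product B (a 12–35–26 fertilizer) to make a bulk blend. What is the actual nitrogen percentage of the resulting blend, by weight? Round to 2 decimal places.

15.40% N

Total mass = 35 + 37 = 72 lb.
N mass = 19%×35 + 12%×37 = 11.09 lb.
% N = 11.09 / 72 = 15.4028%.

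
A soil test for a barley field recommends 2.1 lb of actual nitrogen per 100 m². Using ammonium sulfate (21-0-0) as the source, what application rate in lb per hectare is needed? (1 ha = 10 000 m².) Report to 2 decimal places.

1000.00 lb of product per hectare

Product per 100 m² = 2.1 / 21% = 10 lb.
Convert to per hectare: 10 × 100 = 1000 lb.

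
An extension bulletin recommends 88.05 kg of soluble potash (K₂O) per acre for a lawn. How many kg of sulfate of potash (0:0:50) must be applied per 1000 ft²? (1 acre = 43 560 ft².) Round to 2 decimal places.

4.04 kg of product per thousand sq ft

Product per acre = 88.05 / 50% = 176.1 kg.
Convert to per 1000 ft²: 176.1 × 0.0229568 = 4.0427 kg.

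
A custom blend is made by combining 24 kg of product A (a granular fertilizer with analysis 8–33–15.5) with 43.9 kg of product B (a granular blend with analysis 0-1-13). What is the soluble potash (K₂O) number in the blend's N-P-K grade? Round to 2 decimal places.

Total mass = 24 + 43.9 = 67.9 kg.
K₂O mass = 15.5%×24 + 13%×43.9 = 9.427 kg.
% K₂O = 9.427 / 67.9 = 13.8837%.

13.88% K₂O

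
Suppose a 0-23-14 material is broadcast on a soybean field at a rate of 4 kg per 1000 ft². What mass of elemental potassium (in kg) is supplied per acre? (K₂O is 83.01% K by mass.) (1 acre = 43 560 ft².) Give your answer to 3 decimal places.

K₂O per 1000 ft² = 4 × 14% = 0.56 kg.
Elemental K = 0.56 × 0.8301 = 0.464856 kg per 1000 ft².
Convert to per acre: 0.464856 × 43.56 = 20.2491 kg.

20.249 kg K per acre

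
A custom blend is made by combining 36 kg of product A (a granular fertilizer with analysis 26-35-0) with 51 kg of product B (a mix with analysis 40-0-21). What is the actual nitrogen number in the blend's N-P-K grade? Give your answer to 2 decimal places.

34.21% N

Total mass = 36 + 51 = 87 kg.
N mass = 26%×36 + 40%×51 = 29.76 kg.
% N = 29.76 / 87 = 34.2069%.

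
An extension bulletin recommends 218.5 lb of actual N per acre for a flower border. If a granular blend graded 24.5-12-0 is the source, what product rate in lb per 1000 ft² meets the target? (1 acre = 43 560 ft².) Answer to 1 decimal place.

Product per acre = 218.5 / 24.5% = 891.837 lb.
Convert to per 1000 ft²: 891.837 × 0.0229568 = 20.4738 lb.

20.5 lb of product per thousand sq ft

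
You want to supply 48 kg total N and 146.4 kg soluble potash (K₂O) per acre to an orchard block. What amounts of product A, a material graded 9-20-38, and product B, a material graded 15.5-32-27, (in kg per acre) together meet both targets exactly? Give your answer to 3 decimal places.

281.272 kg product A, 146.358 kg product B

With a, b = kg per acre of product A and product B:
N: 0.09·a + 0.155·b = 48
K₂O: 0.38·a + 0.27·b = 146.4
Solving simultaneously: a = 281.2717, b = 146.3584.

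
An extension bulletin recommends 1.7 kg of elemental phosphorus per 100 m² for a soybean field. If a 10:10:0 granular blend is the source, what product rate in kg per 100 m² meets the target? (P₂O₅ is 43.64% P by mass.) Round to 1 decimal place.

39.0 kg of product per hundred sq m

As P₂O₅: 1.7 / 0.4364 = 3.89551 kg per 100 m².
Product per 100 m² = 3.89551 / 10% = 38.9551 kg.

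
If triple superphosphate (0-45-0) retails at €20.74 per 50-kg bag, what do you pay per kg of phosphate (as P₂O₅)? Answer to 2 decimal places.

€0.92 per kg P₂O₅

P₂O₅ in bag = 50 × 45% = 22.5 kg.
Cost per kg P₂O₅ = €20.74 / 22.5 = €0.9218.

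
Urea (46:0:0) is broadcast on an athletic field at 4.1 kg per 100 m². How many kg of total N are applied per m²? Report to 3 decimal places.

nitrogen per 100 m² = 4.1 × 46% = 1.886 kg.
Convert to per m²: 1.886 × 0.01 = 0.01886 kg.

0.019 kg N per sq m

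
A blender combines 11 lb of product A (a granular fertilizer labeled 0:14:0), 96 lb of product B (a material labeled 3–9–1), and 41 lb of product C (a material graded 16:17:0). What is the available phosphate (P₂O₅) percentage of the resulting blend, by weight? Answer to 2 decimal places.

11.59% P₂O₅

Total mass = 11 + 96 + 41 = 148 lb.
P₂O₅ mass = 14%×11 + 9%×96 + 17%×41 = 17.15 lb.
% P₂O₅ = 17.15 / 148 = 11.5878%.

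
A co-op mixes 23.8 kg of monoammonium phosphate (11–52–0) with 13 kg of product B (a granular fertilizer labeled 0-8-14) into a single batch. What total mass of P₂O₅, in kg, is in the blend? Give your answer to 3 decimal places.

13.416 kg P₂O₅

P₂O₅ mass = 52%×23.8 + 8%×13 = 13.416 kg.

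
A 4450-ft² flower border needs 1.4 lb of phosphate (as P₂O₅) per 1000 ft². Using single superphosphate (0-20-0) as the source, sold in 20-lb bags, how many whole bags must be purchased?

2 bags

Product per 1000 ft² = 1.4 / 20% = 7 lb.
Total product = 7 × 4450 / 1000 = 31.15 lb.
Bags = ⌈31.15 / 20⌉ = 2.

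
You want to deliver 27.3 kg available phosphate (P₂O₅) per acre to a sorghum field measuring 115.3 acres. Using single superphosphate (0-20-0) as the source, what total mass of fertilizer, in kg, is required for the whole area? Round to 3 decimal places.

15738.450 kg

Product per acre = 27.3 / 20% = 136.5 kg.
Total product = 136.5 × 115.3 = 15738.45 kg.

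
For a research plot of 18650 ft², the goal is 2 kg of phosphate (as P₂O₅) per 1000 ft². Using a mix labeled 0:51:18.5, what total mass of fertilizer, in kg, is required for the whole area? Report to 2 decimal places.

Product per 1000 ft² = 2 / 51% = 3.92157 kg.
Total product = 3.92157 × 18650 / 1000 = 73.1373 kg.

73.14 kg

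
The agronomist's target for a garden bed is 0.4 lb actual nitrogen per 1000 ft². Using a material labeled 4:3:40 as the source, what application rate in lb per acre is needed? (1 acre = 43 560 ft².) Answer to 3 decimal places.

435.600 lb of product per acre

Product per 1000 ft² = 0.4 / 4% = 10 lb.
Convert to per acre: 10 × 43.56 = 435.6 lb.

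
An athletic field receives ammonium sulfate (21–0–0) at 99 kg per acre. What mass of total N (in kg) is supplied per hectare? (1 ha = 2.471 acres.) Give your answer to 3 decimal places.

nitrogen per acre = 99 × 21% = 20.79 kg.
Convert to per hectare: 20.79 × 2.471 = 51.3721 kg.

51.372 kg N per hectare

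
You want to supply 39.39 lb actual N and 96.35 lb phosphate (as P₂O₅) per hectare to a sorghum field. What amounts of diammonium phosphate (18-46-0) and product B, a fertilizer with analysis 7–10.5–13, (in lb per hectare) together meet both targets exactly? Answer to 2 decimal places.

Let a = lb of diammonium phosphate, b = lb of product B (per hectare).
N: 0.18·a + 0.07·b = 39.39
P₂O₅: 0.46·a + 0.105·b = 96.35
From row1: a = (39.39 − 0.07·b) / 0.18.
Into row2: 0.46·(39.39 − 0.07·b)/0.18 + 0.105·b = 96.35 → b = 58.3759, a = 196.132.

196.13 lb diammonium phosphate, 58.38 lb product B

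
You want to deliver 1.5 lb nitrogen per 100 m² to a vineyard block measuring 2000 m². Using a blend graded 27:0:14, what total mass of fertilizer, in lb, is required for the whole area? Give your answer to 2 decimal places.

111.11 lb

Product per 100 m² = 1.5 / 27% = 5.55556 lb.
Total product = 5.55556 × 2000 / 100 = 111.111 lb.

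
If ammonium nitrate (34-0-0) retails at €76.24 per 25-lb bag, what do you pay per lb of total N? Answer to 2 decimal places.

N in bag = 25 × 34% = 8.5 lb.
Cost per lb N = €76.24 / 8.5 = €8.9694.

€8.97 per lb N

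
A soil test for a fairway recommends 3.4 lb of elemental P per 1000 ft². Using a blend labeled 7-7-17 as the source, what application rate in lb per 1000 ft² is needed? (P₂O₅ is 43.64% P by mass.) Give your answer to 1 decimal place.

As P₂O₅: 3.4 / 0.4364 = 7.79102 lb per 1000 ft².
Product per 1000 ft² = 7.79102 / 7% = 111.3002 lb.

111.3 lb of product per thousand sq ft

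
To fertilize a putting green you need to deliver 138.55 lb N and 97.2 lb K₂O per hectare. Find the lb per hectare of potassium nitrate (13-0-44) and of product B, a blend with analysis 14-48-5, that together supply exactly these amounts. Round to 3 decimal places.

Per-hectare balance (a = potassium nitrate, b = product B):
N: 0.13·a + 0.14·b = 138.55
K₂O: 0.44·a + 0.05·b = 97.2
Solving simultaneously: a = 121.2432, b = 877.0599.

121.243 lb potassium nitrate, 877.060 lb product B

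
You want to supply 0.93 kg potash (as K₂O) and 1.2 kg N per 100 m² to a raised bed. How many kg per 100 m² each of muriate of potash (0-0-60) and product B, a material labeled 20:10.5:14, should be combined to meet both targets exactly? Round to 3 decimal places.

Per-100 m² balance (a = muriate of potash, b = product B):
K₂O: 0.6·a + 0.14·b = 0.93
N: 0·a + 0.2·b = 1.2
Solving simultaneously: a = 0.15, b = 6.

0.150 kg muriate of potash, 6.000 kg product B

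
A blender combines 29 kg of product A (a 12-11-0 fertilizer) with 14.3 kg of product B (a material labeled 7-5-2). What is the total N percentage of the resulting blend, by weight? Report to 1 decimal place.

Total mass = 29 + 14.3 = 43.3 kg.
N mass = 12%×29 + 7%×14.3 = 4.481 kg.
% N = 4.481 / 43.3 = 10.3487%.

10.3% N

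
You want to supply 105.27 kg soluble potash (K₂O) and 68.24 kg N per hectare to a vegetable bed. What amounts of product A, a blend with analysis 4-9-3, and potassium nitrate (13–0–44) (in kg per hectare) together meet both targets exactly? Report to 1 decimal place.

Let a = kg of product A, b = kg of potassium nitrate (per hectare).
K₂O: 0.03·a + 0.44·b = 105.27
N: 0.04·a + 0.13·b = 68.24
Eliminate b: (row1) − 0.44/0.13·(row2) → -0.105385·a = -125.696, so a = 1192.74.
Then b = (68.24 − 0.04·1192.74) / 0.13 = 157.927.

1192.7 kg product A, 157.9 kg potassium nitrate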